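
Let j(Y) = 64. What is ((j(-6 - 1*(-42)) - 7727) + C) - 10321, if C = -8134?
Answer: -26118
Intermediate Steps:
((j(-6 - 1*(-42)) - 7727) + C) - 10321 = ((64 - 7727) - 8134) - 10321 = (-7663 - 8134) - 10321 = -15797 - 10321 = -26118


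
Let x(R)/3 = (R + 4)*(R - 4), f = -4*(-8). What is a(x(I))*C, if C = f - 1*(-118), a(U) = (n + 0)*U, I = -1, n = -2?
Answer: 13500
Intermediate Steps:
f = 32
x(R) = 3*(-4 + R)*(4 + R) (x(R) = 3*((R + 4)*(R - 4)) = 3*((4 + R)*(-4 + R)) = 3*((-4 + R)*(4 + R)) = 3*(-4 + R)*(4 + R))
a(U) = -2*U (a(U) = (-2 + 0)*U = -2*U)
C = 150 (C = 32 - 1*(-118) = 32 + 118 = 150)
a(x(I))*C = -2*(-48 + 3*(-1)**2)*150 = -2*(-48 + 3*1)*150 = -2*(-48 + 3)*150 = -2*(-45)*150 = 90*150 = 13500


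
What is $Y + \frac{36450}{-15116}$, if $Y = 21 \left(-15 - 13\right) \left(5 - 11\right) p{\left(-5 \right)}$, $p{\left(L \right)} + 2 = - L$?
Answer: $\frac{79975647}{7558} \approx 10582.0$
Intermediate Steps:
$p{\left(L \right)} = -2 - L$
$Y = 10584$ ($Y = 21 \left(-15 - 13\right) \left(5 - 11\right) \left(-2 - -5\right) = 21 \left(\left(-28\right) \left(-6\right)\right) \left(-2 + 5\right) = 21 \cdot 168 \cdot 3 = 3528 \cdot 3 = 10584$)
$Y + \frac{36450}{-15116} = 10584 + \frac{36450}{-15116} = 10584 + 36450 \left(- \frac{1}{15116}\right) = 10584 - \frac{18225}{7558} = \frac{79975647}{7558}$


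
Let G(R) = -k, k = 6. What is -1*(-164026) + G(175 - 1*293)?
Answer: 164020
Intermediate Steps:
G(R) = -6 (G(R) = -1*6 = -6)
-1*(-164026) + G(175 - 1*293) = -1*(-164026) - 6 = 164026 - 6 = 164020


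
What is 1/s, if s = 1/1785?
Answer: 1785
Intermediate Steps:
s = 1/1785 ≈ 0.00056022
1/s = 1/(1/1785) = 1785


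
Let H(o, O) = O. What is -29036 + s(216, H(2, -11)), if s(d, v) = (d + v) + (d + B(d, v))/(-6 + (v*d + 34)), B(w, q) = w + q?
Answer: -67695609/2348 ≈ -28831.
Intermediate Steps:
B(w, q) = q + w
s(d, v) = d + v + (v + 2*d)/(28 + d*v) (s(d, v) = (d + v) + (d + (v + d))/(-6 + (v*d + 34)) = (d + v) + (d + (d + v))/(-6 + (d*v + 34)) = (d + v) + (v + 2*d)/(-6 + (34 + d*v)) = (d + v) + (v + 2*d)/(28 + d*v) = d + v + (v + 2*d)/(28 + d*v))
-29036 + s(216, H(2, -11)) = -29036 + (29*(-11) + 30*216 + 216*(-11)² - 11*216²)/(28 + 216*(-11)) = -29036 + (-319 + 6480 + 216*121 - 11*46656)/(28 - 2376) = -29036 + (-319 + 6480 + 26136 - 513216)/(-2348) = -29036 - 1/2348*(-480919) = -29036 + 480919/2348 = -67695609/2348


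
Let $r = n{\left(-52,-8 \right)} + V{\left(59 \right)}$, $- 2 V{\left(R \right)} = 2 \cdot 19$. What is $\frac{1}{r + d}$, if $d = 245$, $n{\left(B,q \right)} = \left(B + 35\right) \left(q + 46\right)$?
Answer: $- \frac{1}{420} \approx -0.002381$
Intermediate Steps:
$V{\left(R \right)} = -19$ ($V{\left(R \right)} = - \frac{2 \cdot 19}{2} = \left(- \frac{1}{2}\right) 38 = -19$)
$n{\left(B,q \right)} = \left(35 + B\right) \left(46 + q\right)$
$r = -665$ ($r = \left(1610 + 35 \left(-8\right) + 46 \left(-52\right) - -416\right) - 19 = \left(1610 - 280 - 2392 + 416\right) - 19 = -646 - 19 = -665$)
$\frac{1}{r + d} = \frac{1}{-665 + 245} = \frac{1}{-420} = - \frac{1}{420}$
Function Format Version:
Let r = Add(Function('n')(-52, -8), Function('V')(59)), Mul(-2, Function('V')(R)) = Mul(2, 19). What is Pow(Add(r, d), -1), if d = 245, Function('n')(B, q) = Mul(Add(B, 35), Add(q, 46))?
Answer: Rational(-1, 420) ≈ -0.0023810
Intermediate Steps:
Function('V')(R) = -19 (Function('V')(R) = Mul(Rational(-1, 2), Mul(2, 19)) = Mul(Rational(-1, 2), 38) = -19)
Function('n')(B, q) = Mul(Add(35, B), Add(46, q))
r = -665 (r = Add(Add(1610, Mul(35, -8), Mul(46, -52), Mul(-52, -8)), -19) = Add(Add(1610, -280, -2392, 416), -19) = Add(-646, -19) = -665)
Pow(Add(r, d), -1) = Pow(Add(-665, 245), -1) = Pow(-420, -1) = Rational(-1, 420)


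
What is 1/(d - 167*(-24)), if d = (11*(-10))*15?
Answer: 1/2358 ≈ 0.00042409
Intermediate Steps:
d = -1650 (d = -110*15 = -1650)
1/(d - 167*(-24)) = 1/(-1650 - 167*(-24)) = 1/(-1650 + 4008) = 1/2358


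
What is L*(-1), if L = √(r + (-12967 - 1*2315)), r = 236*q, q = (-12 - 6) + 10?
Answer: -I*√17170 ≈ -131.03*I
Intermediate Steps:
q = -8 (q = -18 + 10 = -8)
r = -1888 (r = 236*(-8) = -1888)
L = I*√17170 (L = √(-1888 + (-12967 - 1*2315)) = √(-1888 + (-12967 - 2315)) = √(-1888 - 15282) = √(-17170) = I*√17170 ≈ 131.03*I)
L*(-1) = (I*√17170)*(-1) = -I*√17170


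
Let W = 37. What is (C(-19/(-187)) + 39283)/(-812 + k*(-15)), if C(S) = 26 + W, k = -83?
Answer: 39346/433 ≈ 90.868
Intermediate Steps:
C(S) = 63 (C(S) = 26 + 37 = 63)
(C(-19/(-187)) + 39283)/(-812 + k*(-15)) = (63 + 39283)/(-812 - 83*(-15)) = 39346/(-812 + 1245) = 39346/433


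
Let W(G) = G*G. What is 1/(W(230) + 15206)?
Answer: 1/68106 ≈ 1.4683e-5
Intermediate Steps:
W(G) = G²
1/(W(230) + 15206) = 1/(230² + 15206) = 1/(52900 + 15206) = 1/68106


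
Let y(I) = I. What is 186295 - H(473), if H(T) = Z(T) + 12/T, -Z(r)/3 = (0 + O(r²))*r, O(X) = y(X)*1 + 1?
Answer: 150252785033/473 ≈ 3.1766e+8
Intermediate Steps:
O(X) = 1 + X (O(X) = X*1 + 1 = X + 1 = 1 + X)
Z(r) = -3*r*(1 + r²) (Z(r) = -3*(0 + (1 + r²))*r = -3*(1 + r²)*r = -3*r*(1 + r²))
H(T) = 12/T - 3*T*(1 + T²) (H(T) = -3*T*(1 + T²) + 12/T = 12/T - 3*T*(1 + T²))
186295 - H(473) = 186295 - (-3*473 - 3*473³ + 12/473) = 186295 - (-1419 - 3*105823817 + 12*(1/473)) = 186295 - (-1419 - 317471451 + 12/473) = 186295 - 1*(-150164667498/473) = 186295 + 150164667498/473 = 150252785033/473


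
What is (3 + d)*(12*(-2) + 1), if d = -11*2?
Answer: 437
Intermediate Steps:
d = -22
(3 + d)*(12*(-2) + 1) = (3 - 22)*(12*(-2) + 1) = -19*(-24 + 1) = -19*(-23) = 437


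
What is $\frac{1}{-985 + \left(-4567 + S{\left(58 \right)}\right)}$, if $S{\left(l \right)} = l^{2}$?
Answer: $- \frac{1}{2188} \approx -0.00045704$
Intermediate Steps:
$\frac{1}{-985 + \left(-4567 + S{\left(58 \right)}\right)} = \frac{1}{-985 - \left(4567 - 58^{2}\right)} = \frac{1}{-985 + \left(-4567 + 3364\right)} = \frac{1}{-985 - 1203} = \frac{1}{-2188} = - \frac{1}{2188}$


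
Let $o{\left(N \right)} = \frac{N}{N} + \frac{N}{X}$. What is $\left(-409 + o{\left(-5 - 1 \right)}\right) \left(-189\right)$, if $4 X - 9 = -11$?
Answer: $74844$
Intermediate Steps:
$X = - \frac{1}{2}$ ($X = \frac{9}{4} + \frac{1}{4} \left(-11\right) = \frac{9}{4} - \frac{11}{4} = - \frac{1}{2} \approx -0.5$)
$o{\left(N \right)} = 1 - 2 N$ ($o{\left(N \right)} = \frac{N}{N} + \frac{N}{- \frac{1}{2}} = 1 + N \left(-2\right) = 1 - 2 N$)
$\left(-409 + o{\left(-5 - 1 \right)}\right) \left(-189\right) = \left(-409 - \left(-1 + 2 \left(-5 - 1\right)\right)\right) \left(-189\right) = \left(-409 + \left(1 - -12\right)\right) \left(-189\right) = \left(-409 + \left(1 + 12\right)\right) \left(-189\right) = \left(-409 + 13\right) \left(-189\right) = \left(-396\right) \left(-189\right) = 74844$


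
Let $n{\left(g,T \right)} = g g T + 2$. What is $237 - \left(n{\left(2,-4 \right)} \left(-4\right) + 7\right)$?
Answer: $174$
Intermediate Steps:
$n{\left(g,T \right)} = 2 + T g^{2}$ ($n{\left(g,T \right)} = g^{2} T + 2 = T g^{2} + 2 = 2 + T g^{2}$)
$237 - \left(n{\left(2,-4 \right)} \left(-4\right) + 7\right) = 237 - \left(\left(2 - 4 \cdot 2^{2}\right) \left(-4\right) + 7\right) = 237 - \left(\left(2 - 16\right) \left(-4\right) + 7\right) = 237 - \left(\left(-14\right) \left(-4\right) + 7\right) = 237 - \left(56 + 7\right) = 237 - 63 = 174$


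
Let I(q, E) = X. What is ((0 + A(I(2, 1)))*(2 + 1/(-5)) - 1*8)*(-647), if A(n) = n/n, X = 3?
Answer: 20057/5 ≈ 4011.4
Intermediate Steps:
I(q, E) = 3
A(n) = 1
((0 + A(I(2, 1)))*(2 + 1/(-5)) - 1*8)*(-647) = ((0 + 1)*(2 + 1/(-5)) - 1*8)*(-647) = (1*(2 - 1/5) - 8)*(-647) = (1*(9/5) - 8)*(-647) = (9/5 - 8)*(-647) = -31/5*(-647) = 20057/5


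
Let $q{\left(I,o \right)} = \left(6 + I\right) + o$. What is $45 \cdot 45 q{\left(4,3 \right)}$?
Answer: $26325$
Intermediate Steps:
$q{\left(I,o \right)} = 6 + I + o$
$45 \cdot 45 q{\left(4,3 \right)} = 45 \cdot 45 \left(6 + 4 + 3\right) = 2025 \cdot 13 = 26325$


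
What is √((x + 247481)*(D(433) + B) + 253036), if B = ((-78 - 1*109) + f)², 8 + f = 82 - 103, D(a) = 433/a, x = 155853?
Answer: 3*√2090956386 ≈ 1.3718e+5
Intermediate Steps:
f = -29 (f = -8 + (82 - 103) = -8 - 21 = -29)
B = 46656 (B = ((-78 - 1*109) - 29)² = ((-78 - 109) - 29)² = (-187 - 29)² = (-216)² = 46656)
√((x + 247481)*(D(433) + B) + 253036) = √((155853 + 247481)*(433/433 + 46656) + 253036) = √(403334*(433*(1/433) + 46656) + 253036) = √(403334*(1 + 46656) + 253036) = √(403334*46657 + 253036) = √(18818354438 + 253036) = √18818607474 = 3*√2090956386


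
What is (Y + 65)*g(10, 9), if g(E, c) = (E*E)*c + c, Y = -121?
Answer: -50904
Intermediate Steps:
g(E, c) = c + c*E² (g(E, c) = E²*c + c = c*E² + c = c + c*E²)
(Y + 65)*g(10, 9) = (-121 + 65)*(9*(1 + 10²)) = -504*(1 + 100) = -504*101 = -56*909 = -50904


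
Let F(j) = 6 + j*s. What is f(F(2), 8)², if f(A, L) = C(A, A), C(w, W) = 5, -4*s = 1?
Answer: 25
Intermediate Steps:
s = -¼ (s = -¼*1 = -¼ ≈ -0.25000)
F(j) = 6 - j/4 (F(j) = 6 + j*(-¼) = 6 - j/4)
f(A, L) = 5
f(F(2), 8)² = 5² = 25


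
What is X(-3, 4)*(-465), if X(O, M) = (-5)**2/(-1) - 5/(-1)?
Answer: 9300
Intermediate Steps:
X(O, M) = -20 (X(O, M) = 25*(-1) - 5*(-1) = -25 + 5 = -20)
X(-3, 4)*(-465) = -20*(-465) = 9300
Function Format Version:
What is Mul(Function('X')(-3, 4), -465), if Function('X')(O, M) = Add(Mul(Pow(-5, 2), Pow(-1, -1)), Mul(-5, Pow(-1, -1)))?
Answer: 9300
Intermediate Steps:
Function('X')(O, M) = -20 (Function('X')(O, M) = Add(Mul(25, -1), Mul(-5, -1)) = Add(-25, 5) = -20)
Mul(Function('X')(-3, 4), -465) = Mul(-20, -465) = 9300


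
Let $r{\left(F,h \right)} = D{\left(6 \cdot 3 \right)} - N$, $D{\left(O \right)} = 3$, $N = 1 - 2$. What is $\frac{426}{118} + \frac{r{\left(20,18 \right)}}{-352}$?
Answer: $\frac{18685}{5192} \approx 3.5988$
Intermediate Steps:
$N = -1$ ($N = 1 - 2 = -1$)
$r{\left(F,h \right)} = 4$ ($r{\left(F,h \right)} = 3 - -1 = 3 + 1 = 4$)
$\frac{426}{118} + \frac{r{\left(20,18 \right)}}{-352} = \frac{426}{118} + \frac{4}{-352} = 426 \cdot \frac{1}{118} + 4 \left(- \frac{1}{352}\right) = \frac{213}{59} - \frac{1}{88} = \frac{18685}{5192}$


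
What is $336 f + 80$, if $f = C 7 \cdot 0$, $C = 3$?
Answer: $80$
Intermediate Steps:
$f = 0$ ($f = 3 \cdot 7 \cdot 0 = 21 \cdot 0 = 0$)
$336 f + 80 = 336 \cdot 0 + 80 = 0 + 80 = 80$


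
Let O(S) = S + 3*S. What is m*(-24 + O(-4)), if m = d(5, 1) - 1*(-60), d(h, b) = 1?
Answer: -2440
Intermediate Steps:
O(S) = 4*S
m = 61 (m = 1 - 1*(-60) = 1 + 60 = 61)
m*(-24 + O(-4)) = 61*(-24 + 4*(-4)) = 61*(-24 - 16) = 61*(-40) = -2440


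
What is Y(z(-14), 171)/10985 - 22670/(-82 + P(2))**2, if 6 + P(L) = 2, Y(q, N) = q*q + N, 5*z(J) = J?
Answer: -3096340617/1015563250 ≈ -3.0489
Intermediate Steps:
z(J) = J/5
Y(q, N) = N + q**2 (Y(q, N) = q**2 + N = N + q**2)
P(L) = -4 (P(L) = -6 + 2 = -4)
Y(z(-14), 171)/10985 - 22670/(-82 + P(2))**2 = (171 + ((1/5)*(-14))**2)/10985 - 22670/(-82 - 4)**2 = (171 + (-14/5)**2)*(1/10985) - 22670/((-86)**2) = (171 + 196/25)*(1/10985) - 22670/7396 = (4471/25)*(1/10985) - 22670*1/7396 = 4471/274625 - 11335/3698 = -3096340617/1015563250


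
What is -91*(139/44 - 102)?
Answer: 395759/44 ≈ 8994.5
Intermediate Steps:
-91*(139/44 - 102) = -91*(-4349/44) = 395759/44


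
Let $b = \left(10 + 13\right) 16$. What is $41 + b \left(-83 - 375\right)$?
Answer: $-168503$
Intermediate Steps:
$b = 368$ ($b = 23 \cdot 16 = 368$)
$41 + b \left(-83 - 375\right) = 41 + 368 \left(-83 - 375\right) = 41 + 368 \left(-458\right) = 41 - 168544 = -168503$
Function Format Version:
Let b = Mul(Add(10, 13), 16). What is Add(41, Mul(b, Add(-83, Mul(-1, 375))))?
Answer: -168503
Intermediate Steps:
b = 368 (b = Mul(23, 16) = 368)
Add(41, Mul(b, Add(-83, Mul(-1, 375)))) = Add(41, Mul(368, Add(-83, Mul(-1, 375)))) = Add(41, Mul(368, Add(-83, -375))) = Add(41, Mul(368, -458)) = Add(41, -168544) = -168503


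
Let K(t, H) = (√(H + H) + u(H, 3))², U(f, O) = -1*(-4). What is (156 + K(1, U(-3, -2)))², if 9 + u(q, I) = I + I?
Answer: 30217 - 4152*√2 ≈ 24345.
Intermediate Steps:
U(f, O) = 4
u(q, I) = -9 + 2*I (u(q, I) = -9 + (I + I) = -9 + 2*I)
K(t, H) = (-3 + √2*√H)² (K(t, H) = (√(H + H) + (-9 + 2*3))² = (√(2*H) + (-9 + 6))² = (√2*√H - 3)² = (-3 + √2*√H)²)
(156 + K(1, U(-3, -2)))² = (156 + (-3 + √2*√4)²)² = (156 + (-3 + √2*2)²)² = (156 + (-3 + 2*√2)²)²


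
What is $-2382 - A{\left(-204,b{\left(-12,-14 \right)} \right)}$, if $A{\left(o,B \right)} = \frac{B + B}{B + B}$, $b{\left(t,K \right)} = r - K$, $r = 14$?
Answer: $-2383$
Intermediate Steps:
$b{\left(t,K \right)} = 14 - K$
$A{\left(o,B \right)} = 1$ ($A{\left(o,B \right)} = \frac{2 B}{2 B} = 2 B \frac{1}{2 B} = 1$)
$-2382 - A{\left(-204,b{\left(-12,-14 \right)} \right)} = -2382 - 1 = -2383$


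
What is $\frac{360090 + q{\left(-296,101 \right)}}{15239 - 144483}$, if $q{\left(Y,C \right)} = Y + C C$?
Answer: $- \frac{369995}{129244} \approx -2.8628$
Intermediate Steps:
$q{\left(Y,C \right)} = Y + C^{2}$
$\frac{360090 + q{\left(-296,101 \right)}}{15239 - 144483} = \frac{360090 - \left(296 - 101^{2}\right)}{15239 - 144483} = \frac{360090 + \left(-296 + 10201\right)}{-129244} = \left(360090 + 9905\right) \left(- \frac{1}{129244}\right) = 369995 \left(- \frac{1}{129244}\right) = - \frac{369995}{129244}$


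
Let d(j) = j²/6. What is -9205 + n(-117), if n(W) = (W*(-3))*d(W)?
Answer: 1583203/2 ≈ 7.9160e+5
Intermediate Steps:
d(j) = j²/6
n(W) = -W³/2 (n(W) = (W*(-3))*(W²/6) = (-3*W)*(W²/6) = -W³/2)
-9205 + n(-117) = -9205 - ½*(-117)³ = -9205 - ½*(-1601613) = -9205 + 1601613/2 = 1583203/2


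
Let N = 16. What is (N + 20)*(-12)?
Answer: -432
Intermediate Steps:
(N + 20)*(-12) = (16 + 20)*(-12) = 36*(-12) = -432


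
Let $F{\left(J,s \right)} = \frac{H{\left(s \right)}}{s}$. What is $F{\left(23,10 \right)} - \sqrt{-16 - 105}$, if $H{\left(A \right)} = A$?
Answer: $1 - 11 i \approx 1.0 - 11.0 i$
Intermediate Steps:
$F{\left(J,s \right)} = 1$ ($F{\left(J,s \right)} = \frac{s}{s} = 1$)
$F{\left(23,10 \right)} - \sqrt{-16 - 105} = 1 - \sqrt{-16 - 105} = 1 - \sqrt{-121} = 1 - 11 i$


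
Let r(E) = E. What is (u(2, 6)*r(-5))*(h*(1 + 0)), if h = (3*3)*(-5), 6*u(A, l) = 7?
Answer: 525/2 ≈ 262.50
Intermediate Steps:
u(A, l) = 7/6 (u(A, l) = (⅙)*7 = 7/6)
h = -45 (h = 9*(-5) = -45)
(u(2, 6)*r(-5))*(h*(1 + 0)) = ((7/6)*(-5))*(-45*(1 + 0)) = -(-525)/2 = -35/6*(-45) = 525/2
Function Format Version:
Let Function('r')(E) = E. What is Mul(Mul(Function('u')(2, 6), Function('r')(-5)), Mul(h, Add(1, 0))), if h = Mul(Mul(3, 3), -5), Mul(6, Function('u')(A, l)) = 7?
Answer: Rational(525, 2) ≈ 262.50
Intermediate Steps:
Function('u')(A, l) = Rational(7, 6) (Function('u')(A, l) = Mul(Rational(1, 6), 7) = Rational(7, 6))
h = -45 (h = Mul(9, -5) = -45)
Mul(Mul(Function('u')(2, 6), Function('r')(-5)), Mul(h, Add(1, 0))) = Mul(Mul(Rational(7, 6), -5), Mul(-45, Add(1, 0))) = Mul(Rational(-35, 6), Mul(-45, 1)) = Mul(Rational(-35, 6), -45) = Rational(525, 2)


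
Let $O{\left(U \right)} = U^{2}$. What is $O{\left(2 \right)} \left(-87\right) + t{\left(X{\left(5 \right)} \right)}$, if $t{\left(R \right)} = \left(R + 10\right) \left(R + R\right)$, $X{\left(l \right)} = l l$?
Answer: $1402$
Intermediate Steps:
$X{\left(l \right)} = l^{2}$
$t{\left(R \right)} = 2 R \left(10 + R\right)$ ($t{\left(R \right)} = \left(10 + R\right) 2 R = 2 R \left(10 + R\right)$)
$O{\left(2 \right)} \left(-87\right) + t{\left(X{\left(5 \right)} \right)} = 2^{2} \left(-87\right) + 2 \cdot 5^{2} \left(10 + 5^{2}\right) = 4 \left(-87\right) + 2 \cdot 25 \left(10 + 25\right) = -348 + 2 \cdot 25 \cdot 35 = -348 + 1750 = 1402$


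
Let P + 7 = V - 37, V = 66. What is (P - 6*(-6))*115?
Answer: 6670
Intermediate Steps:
P = 22 (P = -7 + (66 - 37) = -7 + 29 = 22)
(P - 6*(-6))*115 = (22 - 6*(-6))*115 = (22 + 36)*115 = 58*115 = 6670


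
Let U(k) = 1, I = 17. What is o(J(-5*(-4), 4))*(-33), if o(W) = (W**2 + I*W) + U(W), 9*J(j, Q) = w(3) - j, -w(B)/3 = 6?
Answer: 47179/27 ≈ 1747.4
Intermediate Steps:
w(B) = -18 (w(B) = -3*6 = -18)
J(j, Q) = -2 - j/9 (J(j, Q) = (-18 - j)/9 = -2 - j/9)
o(W) = 1 + W**2 + 17*W (o(W) = (W**2 + 17*W) + 1 = 1 + W**2 + 17*W)
o(J(-5*(-4), 4))*(-33) = (1 + (-2 - (-5)*(-4)/9)**2 + 17*(-2 - (-5)*(-4)/9))*(-33) = (1 + (-2 - 1/9*20)**2 + 17*(-2 - 1/9*20))*(-33) = (1 + (-2 - 20/9)**2 + 17*(-2 - 20/9))*(-33) = (1 + (-38/9)**2 + 17*(-38/9))*(-33) = (1 + 1444/81 - 646/9)*(-33) = -4289/81*(-33) = 47179/27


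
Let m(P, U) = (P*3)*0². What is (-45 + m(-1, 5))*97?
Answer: -4365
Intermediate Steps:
m(P, U) = 0 (m(P, U) = (3*P)*0 = 0)
(-45 + m(-1, 5))*97 = (-45 + 0)*97 = -45*97 = -4365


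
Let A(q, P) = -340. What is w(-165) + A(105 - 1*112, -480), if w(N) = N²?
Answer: 26885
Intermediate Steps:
w(-165) + A(105 - 1*112, -480) = (-165)² - 340 = 27225 - 340 = 26885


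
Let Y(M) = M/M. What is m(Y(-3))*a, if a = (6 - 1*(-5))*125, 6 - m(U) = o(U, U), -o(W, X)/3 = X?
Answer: 12375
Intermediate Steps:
o(W, X) = -3*X
Y(M) = 1
m(U) = 6 + 3*U (m(U) = 6 - (-3)*U = 6 + 3*U)
a = 1375 (a = (6 + 5)*125 = 11*125 = 1375)
m(Y(-3))*a = (6 + 3*1)*1375 = (6 + 3)*1375 = 9*1375 = 12375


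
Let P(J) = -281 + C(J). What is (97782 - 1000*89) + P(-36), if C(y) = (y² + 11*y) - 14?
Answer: 9387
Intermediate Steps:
C(y) = -14 + y² + 11*y
P(J) = -295 + J² + 11*J (P(J) = -281 + (-14 + J² + 11*J) = -295 + J² + 11*J)
(97782 - 1000*89) + P(-36) = (97782 - 1000*89) + (-295 + (-36)² + 11*(-36)) = (97782 - 89000) + (-295 + 1296 - 396) = 8782 + 605 = 9387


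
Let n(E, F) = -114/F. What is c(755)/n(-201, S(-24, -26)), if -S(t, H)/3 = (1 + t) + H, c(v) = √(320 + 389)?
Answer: -49*√709/38 ≈ -34.335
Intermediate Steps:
c(v) = √709
S(t, H) = -3 - 3*H - 3*t (S(t, H) = -3*((1 + t) + H) = -3*(1 + H + t) = -3 - 3*H - 3*t)
c(755)/n(-201, S(-24, -26)) = √709/((-114/(-3 - 3*(-26) - 3*(-24)))) = √709/((-114/(-3 + 78 + 72))) = √709/((-114/147)) = √709/((-114*1/147)) = √709/(-38/49) = √709*(-49/38) = -49*√709/38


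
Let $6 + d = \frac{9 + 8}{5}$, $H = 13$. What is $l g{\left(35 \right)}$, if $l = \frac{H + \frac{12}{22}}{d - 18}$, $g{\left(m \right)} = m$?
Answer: $- \frac{26075}{1133} \approx -23.014$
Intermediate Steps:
$d = - \frac{13}{5}$ ($d = -6 + \frac{9 + 8}{5} = -6 + 17 \cdot \frac{1}{5} = -6 + \frac{17}{5} = - \frac{13}{5} \approx -2.6$)
$l = - \frac{745}{1133}$ ($l = \frac{13 + \frac{12}{22}}{- \frac{13}{5} - 18} = \frac{13 + 12 \cdot \frac{1}{22}}{- \frac{103}{5}} = \left(13 + \frac{6}{11}\right) \left(- \frac{5}{103}\right) = \frac{149}{11} \left(- \frac{5}{103}\right) = - \frac{745}{1133} \approx -0.65755$)
$l g{\left(35 \right)} = \left(- \frac{745}{1133}\right) 35 = - \frac{26075}{1133}$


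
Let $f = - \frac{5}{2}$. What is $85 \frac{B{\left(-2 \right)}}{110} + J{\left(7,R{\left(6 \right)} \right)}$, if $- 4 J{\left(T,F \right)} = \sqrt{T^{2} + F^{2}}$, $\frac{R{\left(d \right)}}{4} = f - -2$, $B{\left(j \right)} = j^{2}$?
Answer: $\frac{34}{11} - \frac{\sqrt{53}}{4} \approx 1.2709$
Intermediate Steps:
$f = - \frac{5}{2}$ ($f = \left(-5\right) \frac{1}{2} = - \frac{5}{2} \approx -2.5$)
$R{\left(d \right)} = -2$ ($R{\left(d \right)} = 4 \left(- \frac{5}{2} - -2\right) = 4 \left(- \frac{5}{2} + 2\right) = 4 \left(- \frac{1}{2}\right) = -2$)
$J{\left(T,F \right)} = - \frac{\sqrt{F^{2} + T^{2}}}{4}$ ($J{\left(T,F \right)} = - \frac{\sqrt{T^{2} + F^{2}}}{4} = - \frac{\sqrt{F^{2} + T^{2}}}{4}$)
$85 \frac{B{\left(-2 \right)}}{110} + J{\left(7,R{\left(6 \right)} \right)} = 85 \frac{\left(-2\right)^{2}}{110} - \frac{\sqrt{\left(-2\right)^{2} + 7^{2}}}{4} = 85 \cdot 4 \cdot \frac{1}{110} - \frac{\sqrt{4 + 49}}{4} = 85 \cdot \frac{2}{55} - \frac{\sqrt{53}}{4} = \frac{34}{11} - \frac{\sqrt{53}}{4}$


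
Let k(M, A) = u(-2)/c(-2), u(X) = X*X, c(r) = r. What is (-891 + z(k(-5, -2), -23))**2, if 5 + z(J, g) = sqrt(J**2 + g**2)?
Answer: (896 - sqrt(533))**2 ≈ 7.6198e+5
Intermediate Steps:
u(X) = X**2
k(M, A) = -2 (k(M, A) = (-2)**2/(-2) = 4*(-1/2) = -2)
z(J, g) = -5 + sqrt(J**2 + g**2)
(-891 + z(k(-5, -2), -23))**2 = (-891 + (-5 + sqrt((-2)**2 + (-23)**2)))**2 = (-891 + (-5 + sqrt(4 + 529)))**2 = (-891 + (-5 + sqrt(533)))**2 = (-896 + sqrt(533))**2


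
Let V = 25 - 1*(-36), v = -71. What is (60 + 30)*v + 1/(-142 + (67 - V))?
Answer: -869041/136 ≈ -6390.0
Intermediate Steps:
V = 61 (V = 25 + 36 = 61)
(60 + 30)*v + 1/(-142 + (67 - V)) = (60 + 30)*(-71) + 1/(-142 + (67 - 1*61)) = 90*(-71) + 1/(-142 + (67 - 61)) = -6390 + 1/(-142 + 6) = -6390 + 1/(-136) = -6390 - 1/136 = -869041/136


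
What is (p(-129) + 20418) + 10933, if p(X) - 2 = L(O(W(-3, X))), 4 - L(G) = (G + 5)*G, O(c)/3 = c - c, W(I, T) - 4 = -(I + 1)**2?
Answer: 31357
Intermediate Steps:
W(I, T) = 4 - (1 + I)**2 (W(I, T) = 4 - (I + 1)**2 = 4 - (1 + I)**2)
O(c) = 0 (O(c) = 3*(c - c) = 3*0 = 0)
L(G) = 4 - G*(5 + G) (L(G) = 4 - (G + 5)*G = 4 - (5 + G)*G = 4 - G*(5 + G))
p(X) = 6 (p(X) = 2 + (4 - 1*0**2 - 5*0) = 2 + (4 - 1*0 + 0) = 2 + (4 + 0 + 0) = 2 + 4 = 6)
(p(-129) + 20418) + 10933 = (6 + 20418) + 10933 = 20424 + 10933 = 31357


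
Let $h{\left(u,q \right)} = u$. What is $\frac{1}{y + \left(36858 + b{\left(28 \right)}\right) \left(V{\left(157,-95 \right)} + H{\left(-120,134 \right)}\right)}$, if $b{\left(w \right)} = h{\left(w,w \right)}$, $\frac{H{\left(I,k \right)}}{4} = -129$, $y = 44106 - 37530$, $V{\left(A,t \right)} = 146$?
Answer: $- \frac{1}{13641244} \approx -7.3307 \cdot 10^{-8}$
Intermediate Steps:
$y = 6576$
$H{\left(I,k \right)} = -516$ ($H{\left(I,k \right)} = 4 \left(-129\right) = -516$)
$b{\left(w \right)} = w$
$\frac{1}{y + \left(36858 + b{\left(28 \right)}\right) \left(V{\left(157,-95 \right)} + H{\left(-120,134 \right)}\right)} = \frac{1}{6576 + \left(36858 + 28\right) \left(146 - 516\right)} = \frac{1}{6576 + 36886 \left(-370\right)} = \frac{1}{6576 - 13647820} = \frac{1}{-13641244} = - \frac{1}{13641244}$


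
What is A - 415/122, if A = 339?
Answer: 40943/122 ≈ 335.60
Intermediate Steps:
A - 415/122 = 339 - 415/122 = 40943/122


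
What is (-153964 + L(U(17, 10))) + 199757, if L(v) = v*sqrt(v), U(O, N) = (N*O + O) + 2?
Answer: 45793 + 567*sqrt(21) ≈ 48391.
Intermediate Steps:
U(O, N) = 2 + O + N*O (U(O, N) = (O + N*O) + 2 = 2 + O + N*O)
L(v) = v**(3/2)
(-153964 + L(U(17, 10))) + 199757 = (-153964 + (2 + 17 + 10*17)**(3/2)) + 199757 = (-153964 + (2 + 17 + 170)**(3/2)) + 199757 = (-153964 + 189**(3/2)) + 199757 = (-153964 + 567*sqrt(21)) + 199757 = 45793 + 567*sqrt(21)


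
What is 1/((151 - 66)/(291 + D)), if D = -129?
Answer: 162/85 ≈ 1.9059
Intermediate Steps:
1/((151 - 66)/(291 + D)) = 1/((151 - 66)/(291 - 129)) = 1/(85/162) = 162/85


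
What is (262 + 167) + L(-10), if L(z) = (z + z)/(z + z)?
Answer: 430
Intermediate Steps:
L(z) = 1 (L(z) = (2*z)/((2*z)) = (2*z)*(1/(2*z)) = 1)
(262 + 167) + L(-10) = (262 + 167) + 1 = 429 + 1 = 430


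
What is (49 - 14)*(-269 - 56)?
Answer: -11375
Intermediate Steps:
(49 - 14)*(-269 - 56) = 35*(-325) = -11375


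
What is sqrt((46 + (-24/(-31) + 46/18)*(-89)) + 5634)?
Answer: sqrt(46563209)/93 ≈ 73.373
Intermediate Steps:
sqrt((46 + (-24/(-31) + 46/18)*(-89)) + 5634) = sqrt((46 + (-24*(-1/31) + 46*(1/18))*(-89)) + 5634) = sqrt((46 + (24/31 + 23/9)*(-89)) + 5634) = sqrt((46 + (929/279)*(-89)) + 5634) = sqrt((46 - 82681/279) + 5634) = sqrt(-69847/279 + 5634) = sqrt(1502039/279) = sqrt(46563209)/93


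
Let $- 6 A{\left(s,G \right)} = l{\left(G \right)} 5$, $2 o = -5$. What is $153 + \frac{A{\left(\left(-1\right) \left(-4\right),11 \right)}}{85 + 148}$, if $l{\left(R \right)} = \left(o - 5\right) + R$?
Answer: $\frac{427753}{2796} \approx 152.99$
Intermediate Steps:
$o = - \frac{5}{2}$ ($o = \frac{1}{2} \left(-5\right) = - \frac{5}{2} \approx -2.5$)
$l{\left(R \right)} = - \frac{15}{2} + R$ ($l{\left(R \right)} = \left(- \frac{5}{2} - 5\right) + R = - \frac{15}{2} + R$)
$A{\left(s,G \right)} = \frac{25}{4} - \frac{5 G}{6}$ ($A{\left(s,G \right)} = - \frac{\left(- \frac{15}{2} + G\right) 5}{6} = - \frac{- \frac{75}{2} + 5 G}{6} = \frac{25}{4} - \frac{5 G}{6}$)
$153 + \frac{A{\left(\left(-1\right) \left(-4\right),11 \right)}}{85 + 148} = 153 + \frac{\frac{25}{4} - \frac{55}{6}}{85 + 148} = 153 + \frac{\frac{25}{4} - \frac{55}{6}}{233} = 153 + \frac{1}{233} \left(- \frac{35}{12}\right) = 153 - \frac{35}{2796} = \frac{427753}{2796}$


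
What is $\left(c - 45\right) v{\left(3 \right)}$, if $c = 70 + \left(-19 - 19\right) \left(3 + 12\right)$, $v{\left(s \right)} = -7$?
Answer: $3815$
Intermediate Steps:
$c = -500$ ($c = 70 - 570 = -500$)
$\left(c - 45\right) v{\left(3 \right)} = \left(-500 - 45\right) \left(-7\right) = \left(-545\right) \left(-7\right) = 3815$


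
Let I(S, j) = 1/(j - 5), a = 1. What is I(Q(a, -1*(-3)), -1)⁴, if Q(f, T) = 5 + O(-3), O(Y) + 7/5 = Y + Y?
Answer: 1/1296 ≈ 0.00077160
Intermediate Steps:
O(Y) = -7/5 + 2*Y (O(Y) = -7/5 + (Y + Y) = -7/5 + 2*Y)
Q(f, T) = -12/5 (Q(f, T) = 5 + (-7/5 + 2*(-3)) = 5 + (-7/5 - 6) = 5 - 37/5 = -12/5)
I(S, j) = 1/(-5 + j)
I(Q(a, -1*(-3)), -1)⁴ = (1/(-5 - 1))⁴ = (1/(-6))⁴ = (-⅙)⁴ = 1/1296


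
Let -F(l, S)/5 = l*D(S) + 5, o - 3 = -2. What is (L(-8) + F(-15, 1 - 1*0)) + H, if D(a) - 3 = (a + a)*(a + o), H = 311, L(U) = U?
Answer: 803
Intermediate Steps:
o = 1 (o = 3 - 2 = 1)
D(a) = 3 + 2*a*(1 + a) (D(a) = 3 + (a + a)*(a + 1) = 3 + (2*a)*(1 + a) = 3 + 2*a*(1 + a))
F(l, S) = -25 - 5*l*(3 + 2*S + 2*S²) (F(l, S) = -5*(l*(3 + 2*S + 2*S²) + 5) = -5*(5 + l*(3 + 2*S + 2*S²)) = -25 - 5*l*(3 + 2*S + 2*S²))
(L(-8) + F(-15, 1 - 1*0)) + H = (-8 + (-25 - 5*(-15)*(3 + 2*(1 - 1*0) + 2*(1 - 1*0)²))) + 311 = (-8 + (-25 - 5*(-15)*(3 + 2*(1 + 0) + 2*(1 + 0)²))) + 311 = (-8 + (-25 - 5*(-15)*(3 + 2*1 + 2*1²))) + 311 = (-8 + (-25 - 5*(-15)*(3 + 2 + 2*1))) + 311 = (-8 + (-25 - 5*(-15)*(3 + 2 + 2))) + 311 = (-8 + (-25 - 5*(-15)*7)) + 311 = (-8 + (-25 + 525)) + 311 = (-8 + 500) + 311 = 492 + 311 = 803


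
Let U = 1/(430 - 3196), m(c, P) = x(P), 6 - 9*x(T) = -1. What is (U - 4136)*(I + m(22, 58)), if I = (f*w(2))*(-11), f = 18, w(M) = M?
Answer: 40692709589/24894 ≈ 1.6346e+6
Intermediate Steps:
x(T) = 7/9 (x(T) = ⅔ - ⅑*(-1) = ⅔ + ⅑ = 7/9)
m(c, P) = 7/9
I = -396 (I = (18*2)*(-11) = 36*(-11) = -396)
U = -1/2766 (U = 1/(-2766) = -1/2766 ≈ -0.00036153)
(U - 4136)*(I + m(22, 58)) = (-1/2766 - 4136)*(-396 + 7/9) = -11440177/2766*(-3557/9) = 40692709589/24894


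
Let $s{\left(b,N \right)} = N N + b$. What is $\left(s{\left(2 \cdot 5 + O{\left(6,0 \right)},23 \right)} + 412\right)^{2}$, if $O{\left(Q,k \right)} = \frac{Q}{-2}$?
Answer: $898704$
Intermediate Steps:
$O{\left(Q,k \right)} = - \frac{Q}{2}$ ($O{\left(Q,k \right)} = Q \left(- \frac{1}{2}\right) = - \frac{Q}{2}$)
$s{\left(b,N \right)} = b + N^{2}$ ($s{\left(b,N \right)} = N^{2} + b = b + N^{2}$)
$\left(s{\left(2 \cdot 5 + O{\left(6,0 \right)},23 \right)} + 412\right)^{2} = \left(\left(\left(2 \cdot 5 - 3\right) + 23^{2}\right) + 412\right)^{2} = \left(\left(\left(10 - 3\right) + 529\right) + 412\right)^{2} = \left(\left(7 + 529\right) + 412\right)^{2} = \left(536 + 412\right)^{2} = 948^{2} = 898704$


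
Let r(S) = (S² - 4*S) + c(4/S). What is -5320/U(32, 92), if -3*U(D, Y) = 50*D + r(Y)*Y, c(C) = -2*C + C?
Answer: 3990/186607 ≈ 0.021382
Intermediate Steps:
c(C) = -C
r(S) = S² - 4*S - 4/S (r(S) = (S² - 4*S) - 4/S = S² - 4*S - 4/S)
U(D, Y) = 4/3 - 50*D/3 - Y²*(-4 + Y)/3 (U(D, Y) = -(50*D + ((-4 + Y²*(-4 + Y))/Y)*Y)/3 = -(50*D + (-4 + Y²*(-4 + Y)))/3 = -(-4 + 50*D + Y²*(-4 + Y))/3 = 4/3 - 50*D/3 - Y²*(-4 + Y)/3)
-5320/U(32, 92) = -5320/(4/3 - 50/3*32 + (⅓)*92²*(4 - 1*92)) = -5320/(4/3 - 1600/3 + (⅓)*8464*(4 - 92)) = -5320/(4/3 - 1600/3 + (⅓)*8464*(-88)) = -5320/(4/3 - 1600/3 - 744832/3) = -5320/(-746428/3) = -5320*(-3/746428) = 3990/186607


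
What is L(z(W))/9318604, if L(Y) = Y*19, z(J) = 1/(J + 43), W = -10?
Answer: 19/307513932 ≈ 6.1786e-8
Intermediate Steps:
z(J) = 1/(43 + J)
L(Y) = 19*Y
L(z(W))/9318604 = (19/(43 - 10))/9318604 = (19/33)*(1/9318604) = 19/307513932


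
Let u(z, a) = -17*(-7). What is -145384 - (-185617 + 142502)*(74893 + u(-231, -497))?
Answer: 3233996996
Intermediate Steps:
u(z, a) = 119
-145384 - (-185617 + 142502)*(74893 + u(-231, -497)) = -145384 - (-185617 + 142502)*(74893 + 119) = -145384 - (-43115)*75012 = -145384 - 1*(-3234142380) = -145384 + 3234142380 = 3233996996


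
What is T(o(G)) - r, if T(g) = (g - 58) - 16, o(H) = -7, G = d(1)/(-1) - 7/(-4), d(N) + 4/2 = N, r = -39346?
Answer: 39265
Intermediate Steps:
d(N) = -2 + N
G = 11/4 (G = (-2 + 1)/(-1) - 7/(-4) = -1*(-1) - 7*(-¼) = 1 + 7/4 = 11/4 ≈ 2.7500)
T(g) = -74 + g (T(g) = (-58 + g) - 16 = -74 + g)
T(o(G)) - r = (-74 - 7) - 1*(-39346) = -81 + 39346 = 39265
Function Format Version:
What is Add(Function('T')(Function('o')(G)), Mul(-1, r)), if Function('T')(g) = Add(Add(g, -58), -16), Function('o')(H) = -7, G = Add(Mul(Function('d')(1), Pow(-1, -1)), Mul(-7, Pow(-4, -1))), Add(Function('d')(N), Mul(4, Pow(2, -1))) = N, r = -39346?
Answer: 39265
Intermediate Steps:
Function('d')(N) = Add(-2, N)
G = Rational(11, 4) (G = Add(Mul(Add(-2, 1), Pow(-1, -1)), Mul(-7, Pow(-4, -1))) = Add(Mul(-1, -1), Mul(-7, Rational(-1, 4))) = Add(1, Rational(7, 4)) = Rational(11, 4) ≈ 2.7500)
Function('T')(g) = Add(-74, g) (Function('T')(g) = Add(Add(-58, g), -16) = Add(-74, g))
Add(Function('T')(Function('o')(G)), Mul(-1, r)) = Add(Add(-74, -7), Mul(-1, -39346)) = Add(-81, 39346) = 39265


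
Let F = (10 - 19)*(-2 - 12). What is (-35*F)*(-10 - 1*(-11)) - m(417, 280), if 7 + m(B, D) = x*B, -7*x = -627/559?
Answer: -17490398/3913 ≈ -4469.8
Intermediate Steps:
x = 627/3913 (x = -(-627)/(7*559) = -⅐*(-627/559) = 627/3913 ≈ 0.16024)
m(B, D) = -7 + 627*B/3913
F = 126 (F = -9*(-14) = 126)
(-35*F)*(-10 - 1*(-11)) - m(417, 280) = (-35*126)*(-10 - 1*(-11)) - (-7 + (627/3913)*417) = -4410*(-10 + 11) - (-7 + 261459/3913) = -4410*1 - 1*234068/3913 = -4410 - 234068/3913 = -17490398/3913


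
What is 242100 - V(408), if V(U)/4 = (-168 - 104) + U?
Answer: 241556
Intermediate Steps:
V(U) = -1088 + 4*U (V(U) = 4*((-168 - 104) + U) = 4*(-272 + U) = -1088 + 4*U)
242100 - V(408) = 242100 - (-1088 + 4*408) = 242100 - (-1088 + 1632) = 242100 - 1*544 = 242100 - 544 = 241556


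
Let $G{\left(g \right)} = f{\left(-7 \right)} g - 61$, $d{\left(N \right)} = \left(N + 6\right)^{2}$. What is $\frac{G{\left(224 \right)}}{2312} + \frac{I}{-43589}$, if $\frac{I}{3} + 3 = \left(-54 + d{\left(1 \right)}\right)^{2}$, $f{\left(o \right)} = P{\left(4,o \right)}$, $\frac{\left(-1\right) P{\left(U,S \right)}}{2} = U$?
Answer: $- \frac{4760177}{5928104} \approx -0.80298$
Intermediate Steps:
$P{\left(U,S \right)} = - 2 U$
$d{\left(N \right)} = \left(6 + N\right)^{2}$
$f{\left(o \right)} = -8$ ($f{\left(o \right)} = \left(-2\right) 4 = -8$)
$G{\left(g \right)} = -61 - 8 g$ ($G{\left(g \right)} = - 8 g - 61 = -61 - 8 g$)
$I = 66$ ($I = -9 + 3 \left(-54 + \left(6 + 1\right)^{2}\right)^{2} = -9 + 3 \left(-54 + 7^{2}\right)^{2} = -9 + 3 \left(-54 + 49\right)^{2} = -9 + 3 \left(-5\right)^{2} = -9 + 3 \cdot 25 = -9 + 75 = 66$)
$\frac{G{\left(224 \right)}}{2312} + \frac{I}{-43589} = \frac{-61 - 1792}{2312} + \frac{66}{-43589} = \left(-61 - 1792\right) \frac{1}{2312} + 66 \left(- \frac{1}{43589}\right) = \left(-1853\right) \frac{1}{2312} - \frac{66}{43589} = - \frac{109}{136} - \frac{66}{43589} = - \frac{4760177}{5928104}$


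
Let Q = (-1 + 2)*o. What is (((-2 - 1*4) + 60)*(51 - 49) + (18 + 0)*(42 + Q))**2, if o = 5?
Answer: 910116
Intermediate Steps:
Q = 5 (Q = (-1 + 2)*5 = 1*5 = 5)
(((-2 - 1*4) + 60)*(51 - 49) + (18 + 0)*(42 + Q))**2 = (((-2 - 1*4) + 60)*(51 - 49) + (18 + 0)*(42 + 5))**2 = (((-2 - 4) + 60)*2 + 18*47)**2 = ((-6 + 60)*2 + 846)**2 = (54*2 + 846)**2 = (108 + 846)**2 = 954**2 = 910116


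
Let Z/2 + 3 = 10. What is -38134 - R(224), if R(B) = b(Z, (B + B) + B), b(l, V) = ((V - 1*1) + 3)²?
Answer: -492410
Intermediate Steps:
Z = 14 (Z = -6 + 2*10 = -6 + 20 = 14)
b(l, V) = (2 + V)² (b(l, V) = ((V - 1) + 3)² = ((-1 + V) + 3)² = (2 + V)²)
R(B) = (2 + 3*B)² (R(B) = (2 + ((B + B) + B))² = (2 + (2*B + B))² = (2 + 3*B)²)
-38134 - R(224) = -38134 - (2 + 3*224)² = -38134 - (2 + 672)² = -38134 - 1*674² = -38134 - 1*454276 = -38134 - 454276 = -492410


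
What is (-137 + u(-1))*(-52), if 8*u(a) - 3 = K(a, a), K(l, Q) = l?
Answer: 7111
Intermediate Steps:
u(a) = 3/8 + a/8
(-137 + u(-1))*(-52) = (-137 + (3/8 + (1/8)*(-1)))*(-52) = (-137 + (3/8 - 1/8))*(-52) = (-137 + 1/4)*(-52) = -547/4*(-52) = 7111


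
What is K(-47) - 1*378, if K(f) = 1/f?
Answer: -17767/47 ≈ -378.02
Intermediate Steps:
K(-47) - 1*378 = 1/(-47) - 1*378 = -1/47 - 378 = -17767/47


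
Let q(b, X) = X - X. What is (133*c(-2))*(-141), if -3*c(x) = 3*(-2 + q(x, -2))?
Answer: -37506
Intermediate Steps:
q(b, X) = 0
c(x) = 2 (c(x) = -(-2 + 0) = -(-2) = -1/3*(-6) = 2)
(133*c(-2))*(-141) = (133*2)*(-141) = 266*(-141) = -37506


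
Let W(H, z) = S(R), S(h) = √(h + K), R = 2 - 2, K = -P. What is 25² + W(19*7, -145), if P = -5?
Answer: 625 + √5 ≈ 627.24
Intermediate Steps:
K = 5 (K = -1*(-5) = 5)
R = 0
S(h) = √(5 + h) (S(h) = √(h + 5) = √(5 + h))
W(H, z) = √5 (W(H, z) = √(5 + 0) = √5)
25² + W(19*7, -145) = 25² + √5 = 625 + √5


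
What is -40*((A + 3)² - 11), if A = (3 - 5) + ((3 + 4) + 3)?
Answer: -4400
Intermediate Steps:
A = 8 (A = -2 + (7 + 3) = -2 + 10 = 8)
-40*((A + 3)² - 11) = -40*((8 + 3)² - 11) = -40*(11² - 11) = -40*(121 - 11) = -40*110 = -4400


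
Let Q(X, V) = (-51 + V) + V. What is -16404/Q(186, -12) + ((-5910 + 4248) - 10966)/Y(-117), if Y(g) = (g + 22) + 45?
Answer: 11782/25 ≈ 471.28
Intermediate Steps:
Y(g) = 67 + g (Y(g) = (22 + g) + 45 = 67 + g)
Q(X, V) = -51 + 2*V
-16404/Q(186, -12) + ((-5910 + 4248) - 10966)/Y(-117) = -16404/(-51 + 2*(-12)) + ((-5910 + 4248) - 10966)/(67 - 117) = -16404/(-51 - 24) + (-1662 - 10966)/(-50) = -16404/(-75) - 12628*(-1/50) = -16404*(-1/75) + 6314/25 = 5468/25 + 6314/25 = 11782/25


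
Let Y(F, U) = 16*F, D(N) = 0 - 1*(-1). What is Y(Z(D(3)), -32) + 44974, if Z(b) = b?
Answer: 44990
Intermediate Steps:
D(N) = 1 (D(N) = 0 + 1 = 1)
Y(Z(D(3)), -32) + 44974 = 16*1 + 44974 = 16 + 44974 = 44990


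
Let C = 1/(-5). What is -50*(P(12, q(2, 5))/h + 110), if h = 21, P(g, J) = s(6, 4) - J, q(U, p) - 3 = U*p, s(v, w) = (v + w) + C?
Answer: -115340/21 ≈ -5492.4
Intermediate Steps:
C = -⅕ ≈ -0.20000
s(v, w) = -⅕ + v + w (s(v, w) = (v + w) - ⅕ = -⅕ + v + w)
q(U, p) = 3 + U*p
P(g, J) = 49/5 - J (P(g, J) = (-⅕ + 6 + 4) - J = 49/5 - J)
-50*(P(12, q(2, 5))/h + 110) = -50*((49/5 - (3 + 2*5))/21 + 110) = -50*((49/5 - (3 + 10))*(1/21) + 110) = -50*((49/5 - 1*13)*(1/21) + 110) = -50*((49/5 - 13)*(1/21) + 110) = -50*(-16/5*1/21 + 110) = -50*(-16/105 + 110) = -50*11534/105 = -115340/21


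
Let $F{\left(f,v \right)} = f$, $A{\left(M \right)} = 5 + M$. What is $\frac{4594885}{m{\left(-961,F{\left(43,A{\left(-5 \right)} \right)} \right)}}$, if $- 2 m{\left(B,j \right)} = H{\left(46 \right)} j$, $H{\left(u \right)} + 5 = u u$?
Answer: $- \frac{9189770}{90773} \approx -101.24$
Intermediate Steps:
$H{\left(u \right)} = -5 + u^{2}$ ($H{\left(u \right)} = -5 + u u = -5 + u^{2}$)
$m{\left(B,j \right)} = - \frac{2111 j}{2}$ ($m{\left(B,j \right)} = - \frac{\left(-5 + 46^{2}\right) j}{2} = - \frac{\left(-5 + 2116\right) j}{2} = - \frac{2111 j}{2}$)
$\frac{4594885}{m{\left(-961,F{\left(43,A{\left(-5 \right)} \right)} \right)}} = \frac{4594885}{\left(- \frac{2111}{2}\right) 43} = \frac{4594885}{- \frac{90773}{2}} = 4594885 \left(- \frac{2}{90773}\right) = - \frac{9189770}{90773}$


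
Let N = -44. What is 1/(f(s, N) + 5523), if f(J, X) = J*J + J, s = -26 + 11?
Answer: 1/5733 ≈ 0.00017443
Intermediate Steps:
s = -15
f(J, X) = J + J**2 (f(J, X) = J**2 + J = J + J**2)
1/(f(s, N) + 5523) = 1/(-15*(1 - 15) + 5523) = 1/(-15*(-14) + 5523) = 1/(210 + 5523) = 1/5733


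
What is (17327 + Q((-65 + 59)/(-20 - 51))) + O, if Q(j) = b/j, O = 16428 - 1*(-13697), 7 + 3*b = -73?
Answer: 424228/9 ≈ 47136.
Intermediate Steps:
b = -80/3 (b = -7/3 + (⅓)*(-73) = -7/3 - 73/3 = -80/3 ≈ -26.667)
O = 30125 (O = 16428 + 13697 = 30125)
Q(j) = -80/(3*j)
(17327 + Q((-65 + 59)/(-20 - 51))) + O = (17327 - 80*(-20 - 51)/(-65 + 59)/3) + 30125 = (17327 - 80/(3*((-6/(-71))))) + 30125 = (17327 - 80/(3*((-6*(-1/71))))) + 30125 = (17327 - 80/(3*6/71)) + 30125 = (17327 - 80/3*71/6) + 30125 = (17327 - 2840/9) + 30125 = 153103/9 + 30125 = 424228/9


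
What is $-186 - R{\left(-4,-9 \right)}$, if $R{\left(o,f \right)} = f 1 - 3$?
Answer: $-174$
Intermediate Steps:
$R{\left(o,f \right)} = -3 + f$ ($R{\left(o,f \right)} = f - 3 = -3 + f$)
$-186 - R{\left(-4,-9 \right)} = -186 - \left(-3 - 9\right) = -186 - -12 = -186 + 12 = -174$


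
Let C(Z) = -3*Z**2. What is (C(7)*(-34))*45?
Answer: 224910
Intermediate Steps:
(C(7)*(-34))*45 = (-3*7**2*(-34))*45 = (-3*49*(-34))*45 = -147*(-34)*45 = 4998*45 = 224910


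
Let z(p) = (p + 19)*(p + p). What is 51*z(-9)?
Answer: -9180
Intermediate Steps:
z(p) = 2*p*(19 + p) (z(p) = (19 + p)*(2*p) = 2*p*(19 + p))
51*z(-9) = 51*(2*(-9)*(19 - 9)) = 51*(2*(-9)*10) = 51*(-180) = -9180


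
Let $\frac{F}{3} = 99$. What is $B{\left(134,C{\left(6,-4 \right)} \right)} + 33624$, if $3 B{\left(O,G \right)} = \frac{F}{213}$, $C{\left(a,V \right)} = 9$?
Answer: $\frac{2387337}{71} \approx 33624.0$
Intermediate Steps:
$F = 297$ ($F = 3 \cdot 99 = 297$)
$B{\left(O,G \right)} = \frac{33}{71}$ ($B{\left(O,G \right)} = \frac{297 \cdot \frac{1}{213}}{3} = \frac{1}{3} \cdot \frac{99}{71} = \frac{33}{71}$)
$B{\left(134,C{\left(6,-4 \right)} \right)} + 33624 = \frac{33}{71} + 33624 = \frac{2387337}{71}$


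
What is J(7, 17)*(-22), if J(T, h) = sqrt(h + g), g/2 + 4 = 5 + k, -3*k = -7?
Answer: -22*sqrt(213)/3 ≈ -107.03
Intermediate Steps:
k = 7/3 (k = -1/3*(-7) = 7/3 ≈ 2.3333)
g = 20/3 (g = -8 + 2*(5 + 7/3) = -8 + 2*(22/3) = -8 + 44/3 = 20/3 ≈ 6.6667)
J(T, h) = sqrt(20/3 + h) (J(T, h) = sqrt(h + 20/3) = sqrt(20/3 + h))
J(7, 17)*(-22) = (sqrt(60 + 9*17)/3)*(-22) = (sqrt(60 + 153)/3)*(-22) = (sqrt(213)/3)*(-22) = -22*sqrt(213)/3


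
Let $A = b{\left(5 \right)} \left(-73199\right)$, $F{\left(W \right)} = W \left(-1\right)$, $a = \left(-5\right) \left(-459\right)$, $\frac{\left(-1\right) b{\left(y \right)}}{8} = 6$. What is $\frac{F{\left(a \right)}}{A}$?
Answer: $- \frac{765}{1171184} \approx -0.00065318$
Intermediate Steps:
$b{\left(y \right)} = -48$ ($b{\left(y \right)} = \left(-8\right) 6 = -48$)
$a = 2295$
$F{\left(W \right)} = - W$
$A = 3513552$ ($A = \left(-48\right) \left(-73199\right) = 3513552$)
$\frac{F{\left(a \right)}}{A} = \frac{\left(-1\right) 2295}{3513552} = \left(-2295\right) \frac{1}{3513552} = - \frac{765}{1171184}$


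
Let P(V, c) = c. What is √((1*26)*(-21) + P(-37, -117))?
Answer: I*√663 ≈ 25.749*I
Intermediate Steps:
√((1*26)*(-21) + P(-37, -117)) = √((1*26)*(-21) - 117) = √(26*(-21) - 117) = √(-546 - 117) = √(-663) = I*√663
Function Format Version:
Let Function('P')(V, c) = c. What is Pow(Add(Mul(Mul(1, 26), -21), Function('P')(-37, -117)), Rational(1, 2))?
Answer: Mul(I, Pow(663, Rational(1, 2))) ≈ Mul(25.749, I)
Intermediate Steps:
Pow(Add(Mul(Mul(1, 26), -21), Function('P')(-37, -117)), Rational(1, 2)) = Pow(Add(Mul(Mul(1, 26), -21), -117), Rational(1, 2)) = Pow(Add(Mul(26, -21), -117), Rational(1, 2)) = Pow(Add(-546, -117), Rational(1, 2)) = Pow(-663, Rational(1, 2)) = Mul(I, Pow(663, Rational(1, 2)))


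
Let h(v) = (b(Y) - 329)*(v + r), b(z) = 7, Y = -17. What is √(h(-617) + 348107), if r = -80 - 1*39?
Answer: 3*√65011 ≈ 764.92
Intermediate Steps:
r = -119 (r = -80 - 39 = -119)
h(v) = 38318 - 322*v (h(v) = (7 - 329)*(v - 119) = -322*(-119 + v) = 38318 - 322*v)
√(h(-617) + 348107) = √((38318 - 322*(-617)) + 348107) = √((38318 + 198674) + 348107) = √(236992 + 348107) = √585099 = 3*√65011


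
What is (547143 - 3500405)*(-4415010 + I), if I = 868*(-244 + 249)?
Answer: 13025864105540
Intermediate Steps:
I = 4340 (I = 868*5 = 4340)
(547143 - 3500405)*(-4415010 + I) = (547143 - 3500405)*(-4415010 + 4340) = -2953262*(-4410670) = 13025864105540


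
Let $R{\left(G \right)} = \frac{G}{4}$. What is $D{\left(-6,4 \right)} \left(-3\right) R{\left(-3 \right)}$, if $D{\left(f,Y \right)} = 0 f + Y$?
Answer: $9$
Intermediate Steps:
$R{\left(G \right)} = \frac{G}{4}$ ($R{\left(G \right)} = G \frac{1}{4} = \frac{G}{4}$)
$D{\left(f,Y \right)} = Y$ ($D{\left(f,Y \right)} = 0 + Y = Y$)
$D{\left(-6,4 \right)} \left(-3\right) R{\left(-3 \right)} = 4 \left(-3\right) \frac{1}{4} \left(-3\right) = \left(-12\right) \left(- \frac{3}{4}\right) = 9$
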